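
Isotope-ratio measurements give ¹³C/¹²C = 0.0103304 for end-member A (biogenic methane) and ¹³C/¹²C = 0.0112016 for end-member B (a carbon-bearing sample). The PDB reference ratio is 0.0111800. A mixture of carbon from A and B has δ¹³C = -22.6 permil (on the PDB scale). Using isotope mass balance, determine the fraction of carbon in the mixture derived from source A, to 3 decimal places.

δ_A = (0.0103304/0.0111800 − 1)×1000 = (0.924007 − 1)×1000 = -75.993 permil
δ_B = (0.0112016/0.0111800 − 1)×1000 = (1.001932 − 1)×1000 = 1.932 permil
f_A = (δ_mix − δ_B)/(δ_A − δ_B) = (-22.6 − (1.932))/(-75.993 − (1.932))
f_A = -24.532 / -77.925 = 0.3148

0.315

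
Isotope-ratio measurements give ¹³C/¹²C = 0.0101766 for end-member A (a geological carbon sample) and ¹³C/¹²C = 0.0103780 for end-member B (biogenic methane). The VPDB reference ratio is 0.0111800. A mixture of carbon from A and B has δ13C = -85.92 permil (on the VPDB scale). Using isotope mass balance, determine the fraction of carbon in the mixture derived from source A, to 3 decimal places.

0.787

δ_A = (0.0101766/0.0111800 − 1)×1000 = (0.910250 − 1)×1000 = -89.750 permil
δ_B = (0.0103780/0.0111800 − 1)×1000 = (0.928265 − 1)×1000 = -71.735 permil
f_A = (δ_mix − δ_B)/(δ_A − δ_B) = (-85.92 − (-71.735))/(-89.750 − (-71.735))
f_A = -14.185 / -18.014 = 0.7874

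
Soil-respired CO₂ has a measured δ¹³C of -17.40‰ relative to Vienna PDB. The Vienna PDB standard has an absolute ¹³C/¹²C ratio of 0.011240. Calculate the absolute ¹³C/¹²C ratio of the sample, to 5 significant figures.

0.011044

R_sample = R_standard × (δ¹³C/1000 + 1)
R_sample = 0.011240 × (-17.40/1000 + 1) = 0.011240 × 0.982600
R_sample = 0.0110444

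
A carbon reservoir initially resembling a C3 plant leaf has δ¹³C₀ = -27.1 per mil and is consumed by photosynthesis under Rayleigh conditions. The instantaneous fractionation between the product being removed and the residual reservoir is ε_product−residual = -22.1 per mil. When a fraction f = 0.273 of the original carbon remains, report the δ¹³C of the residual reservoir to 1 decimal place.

1.2 per mil

Rayleigh residual: δ_res = (δ₀ + 1000)·f^(α−1) − 1000
α = ε/1000 + 1 = 0.97790, so α − 1 = -0.02210
f^(α−1) = 0.273^(-0.02210) = 1.029108
δ_res = (-27.1 + 1000) × 1.029108 − 1000 = 1001.219 − 1000 = 1.22 per mil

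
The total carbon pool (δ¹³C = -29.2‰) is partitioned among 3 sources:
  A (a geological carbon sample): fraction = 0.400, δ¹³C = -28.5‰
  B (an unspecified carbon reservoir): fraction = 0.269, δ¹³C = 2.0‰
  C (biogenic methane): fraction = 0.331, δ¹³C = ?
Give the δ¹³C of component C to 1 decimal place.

-55.4‰

Isotope mass balance: δ_bulk = Σ fᵢ·δᵢ.
-29.2 = 0.400×(-28.5) + 0.269×(2.0) + 0.331×δ_C
0.331·δ_C = -29.2 − (-10.862) = -18.338
δ_C = -18.338 / 0.331 = -55.40‰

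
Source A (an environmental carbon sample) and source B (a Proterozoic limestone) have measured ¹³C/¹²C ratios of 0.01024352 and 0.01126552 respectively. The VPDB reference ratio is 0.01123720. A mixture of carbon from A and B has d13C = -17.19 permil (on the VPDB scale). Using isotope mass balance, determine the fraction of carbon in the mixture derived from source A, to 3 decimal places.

0.217

δ_A = (0.01024352/0.01123720 − 1)×1000 = (0.911572 − 1)×1000 = -88.428 permil
δ_B = (0.01126552/0.01123720 − 1)×1000 = (1.002520 − 1)×1000 = 2.520 permil
f_A = (δ_mix − δ_B)/(δ_A − δ_B) = (-17.19 − (2.520))/(-88.428 − (2.520))
f_A = -19.710 / -90.948 = 0.2167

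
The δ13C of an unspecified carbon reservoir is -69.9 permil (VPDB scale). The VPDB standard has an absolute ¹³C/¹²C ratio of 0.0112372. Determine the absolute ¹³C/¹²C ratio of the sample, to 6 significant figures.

0.0104517

R_sample = R_standard × (δ13C/1000 + 1)
R_sample = 0.0112372 × (-69.9/1000 + 1) = 0.0112372 × 0.930100
R_sample = 0.0104517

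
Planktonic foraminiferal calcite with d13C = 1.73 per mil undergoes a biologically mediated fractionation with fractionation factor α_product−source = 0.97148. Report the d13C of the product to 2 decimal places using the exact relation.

δ_product = (δ_source + 1000)·α − 1000
δ_product = (1.73 + 1000) × 0.97148 − 1000
δ_product = 973.161 − 1000 = -26.839 per mil

-26.84 per mil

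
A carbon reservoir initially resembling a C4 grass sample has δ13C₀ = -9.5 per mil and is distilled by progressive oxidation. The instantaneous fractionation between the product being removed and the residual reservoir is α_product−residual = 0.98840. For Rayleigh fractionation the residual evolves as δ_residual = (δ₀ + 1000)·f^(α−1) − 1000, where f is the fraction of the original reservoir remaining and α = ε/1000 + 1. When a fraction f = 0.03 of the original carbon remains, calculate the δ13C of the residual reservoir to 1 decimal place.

Rayleigh residual: δ_res = (δ₀ + 1000)·f^(α−1) − 1000
α − 1 = -0.01160
f^(α−1) = 0.03^(-0.01160) = 1.041515
δ_res = (-9.5 + 1000) × 1.041515 − 1000 = 1031.620 − 1000 = 31.62 per mil

31.6 per mil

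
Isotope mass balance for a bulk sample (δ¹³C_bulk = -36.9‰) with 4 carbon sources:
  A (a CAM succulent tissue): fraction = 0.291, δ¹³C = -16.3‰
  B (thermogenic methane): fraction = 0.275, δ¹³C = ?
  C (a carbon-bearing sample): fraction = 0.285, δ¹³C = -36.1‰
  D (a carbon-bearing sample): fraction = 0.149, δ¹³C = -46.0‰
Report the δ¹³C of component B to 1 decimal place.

Isotope mass balance: δ_bulk = Σ fᵢ·δᵢ.
-36.9 = 0.291×(-16.3) + 0.275×δ_B + 0.285×(-36.1) + 0.149×(-46.0)
0.275·δ_B = -36.9 − (-21.886) = -15.014
δ_B = -15.014 / 0.275 = -54.60‰

-54.6‰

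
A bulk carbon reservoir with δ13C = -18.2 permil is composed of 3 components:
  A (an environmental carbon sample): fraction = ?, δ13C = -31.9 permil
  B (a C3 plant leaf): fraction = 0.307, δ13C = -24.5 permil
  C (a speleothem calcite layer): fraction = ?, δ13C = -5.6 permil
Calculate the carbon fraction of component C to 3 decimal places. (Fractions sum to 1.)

Let f_C and f_A be the unknown fractions; fractions sum to 1 so f_C + f_A = 0.693.
Mass balance: Σ fᵢ·δᵢ = δ_bulk ⇒ f_C·(-5.6) + f_A·(-31.9) = -18.2 − (-7.521) = -10.678
Substitute f_A = 0.693 − f_C:
f_C·(-5.6 − -31.9) = -10.678 − 0.693×(-31.9) = 11.428
f_C = 11.428 / 26.3 = 0.4345

0.435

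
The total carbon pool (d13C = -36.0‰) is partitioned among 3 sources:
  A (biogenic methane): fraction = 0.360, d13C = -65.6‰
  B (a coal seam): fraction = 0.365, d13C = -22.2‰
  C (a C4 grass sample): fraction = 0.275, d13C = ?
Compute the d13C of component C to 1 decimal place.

Isotope mass balance: δ_bulk = Σ fᵢ·δᵢ.
-36.0 = 0.360×(-65.6) + 0.365×(-22.2) + 0.275×δ_C
0.275·δ_C = -36.0 − (-31.719) = -4.281
δ_C = -4.281 / 0.275 = -15.57‰

-15.6‰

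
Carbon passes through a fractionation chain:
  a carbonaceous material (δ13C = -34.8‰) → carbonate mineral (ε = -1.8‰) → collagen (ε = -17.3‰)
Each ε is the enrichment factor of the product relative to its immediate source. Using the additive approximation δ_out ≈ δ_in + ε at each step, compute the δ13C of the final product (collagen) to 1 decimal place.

-53.9‰

step 1: δ ≈ -34.8 + (-1.8) = -36.6‰
step 2: δ ≈ -36.6 + (-17.3) = -53.9‰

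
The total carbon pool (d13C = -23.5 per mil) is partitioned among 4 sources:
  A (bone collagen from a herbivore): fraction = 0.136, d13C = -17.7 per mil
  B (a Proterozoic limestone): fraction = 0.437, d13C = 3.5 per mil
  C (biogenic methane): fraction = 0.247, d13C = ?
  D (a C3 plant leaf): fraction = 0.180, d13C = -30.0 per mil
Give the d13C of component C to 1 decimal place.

-69.7 per mil

Isotope mass balance: δ_bulk = Σ fᵢ·δᵢ.
-23.5 = 0.136×(-17.7) + 0.437×(3.5) + 0.247×δ_C + 0.180×(-30.0)
0.247·δ_C = -23.5 − (-6.278) = -17.222
δ_C = -17.222 / 0.247 = -69.73 per mil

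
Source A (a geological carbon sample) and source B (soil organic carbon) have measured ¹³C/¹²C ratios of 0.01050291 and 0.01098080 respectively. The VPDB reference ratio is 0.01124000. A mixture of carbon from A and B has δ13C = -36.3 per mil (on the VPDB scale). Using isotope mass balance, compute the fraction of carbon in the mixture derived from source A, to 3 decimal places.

0.311

δ_A = (0.01050291/0.01124000 − 1)×1000 = (0.934423 − 1)×1000 = -65.577 per mil
δ_B = (0.01098080/0.01124000 − 1)×1000 = (0.976940 − 1)×1000 = -23.060 per mil
f_A = (δ_mix − δ_B)/(δ_A − δ_B) = (-36.3 − (-23.060))/(-65.577 − (-23.060))
f_A = -13.240 / -42.517 = 0.3114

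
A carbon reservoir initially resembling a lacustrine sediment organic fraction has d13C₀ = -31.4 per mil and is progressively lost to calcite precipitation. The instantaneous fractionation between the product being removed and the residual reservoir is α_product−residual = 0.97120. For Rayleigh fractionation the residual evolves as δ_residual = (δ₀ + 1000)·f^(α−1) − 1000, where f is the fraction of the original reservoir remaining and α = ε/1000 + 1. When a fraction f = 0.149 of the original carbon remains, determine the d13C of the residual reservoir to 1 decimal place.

Rayleigh residual: δ_res = (δ₀ + 1000)·f^(α−1) − 1000
α − 1 = -0.02880
f^(α−1) = 0.149^(-0.02880) = 1.056361
δ_res = (-31.4 + 1000) × 1.056361 − 1000 = 1023.191 − 1000 = 23.19 per mil

23.2 per mil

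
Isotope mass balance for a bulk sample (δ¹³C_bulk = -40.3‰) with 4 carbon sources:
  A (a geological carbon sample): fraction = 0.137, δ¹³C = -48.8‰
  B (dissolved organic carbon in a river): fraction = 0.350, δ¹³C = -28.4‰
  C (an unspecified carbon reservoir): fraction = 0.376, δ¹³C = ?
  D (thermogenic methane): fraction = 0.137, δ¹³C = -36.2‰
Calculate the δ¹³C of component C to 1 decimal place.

Isotope mass balance: δ_bulk = Σ fᵢ·δᵢ.
-40.3 = 0.137×(-48.8) + 0.350×(-28.4) + 0.376×δ_C + 0.137×(-36.2)
0.376·δ_C = -40.3 − (-21.585) = -18.715
δ_C = -18.715 / 0.376 = -49.77‰

-49.8‰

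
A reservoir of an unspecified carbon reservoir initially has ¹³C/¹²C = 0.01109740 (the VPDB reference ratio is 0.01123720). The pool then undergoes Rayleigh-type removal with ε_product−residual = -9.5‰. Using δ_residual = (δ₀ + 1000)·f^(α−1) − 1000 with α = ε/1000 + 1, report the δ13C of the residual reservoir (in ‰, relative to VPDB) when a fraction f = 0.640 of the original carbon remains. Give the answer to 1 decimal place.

δ₀ = (0.01109740/0.01123720 − 1)×1000 = (0.987559 − 1)×1000 = -12.441‰
α − 1 = ε/1000 = -0.0095
f^(α−1) = 0.640^(-0.0095) = 1.004249
δ_res = (-12.441 + 1000) × 1.004249 − 1000 = 991.755 − 1000 = -8.24‰

-8.2‰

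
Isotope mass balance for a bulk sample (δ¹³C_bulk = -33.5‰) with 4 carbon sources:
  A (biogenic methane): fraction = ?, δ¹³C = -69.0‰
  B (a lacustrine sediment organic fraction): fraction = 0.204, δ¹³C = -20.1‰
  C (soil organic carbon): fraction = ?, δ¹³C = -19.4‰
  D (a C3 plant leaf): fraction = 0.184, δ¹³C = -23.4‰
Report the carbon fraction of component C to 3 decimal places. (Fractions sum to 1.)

0.345

Let f_C and f_A be the unknown fractions; fractions sum to 1 so f_C + f_A = 0.612.
Mass balance: Σ fᵢ·δᵢ = δ_bulk ⇒ f_C·(-19.4) + f_A·(-69.0) = -33.5 − (-8.406) = -25.094
Substitute f_A = 0.612 − f_C:
f_C·(-19.4 − -69.0) = -25.094 − 0.612×(-69.0) = 17.134
f_C = 17.134 / 49.6 = 0.3454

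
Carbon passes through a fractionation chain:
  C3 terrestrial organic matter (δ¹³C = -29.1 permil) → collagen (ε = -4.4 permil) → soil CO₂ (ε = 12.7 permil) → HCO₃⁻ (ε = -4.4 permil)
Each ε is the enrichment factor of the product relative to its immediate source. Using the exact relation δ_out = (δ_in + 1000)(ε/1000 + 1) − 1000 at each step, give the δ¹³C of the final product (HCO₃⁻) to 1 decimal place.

step 1: δ = (-29.10 + 1000)·(-4.4/1000 + 1) − 1000 = -33.37 permil
step 2: δ = (-33.37 + 1000)·(12.7/1000 + 1) − 1000 = -21.10 permil
step 3: δ = (-21.10 + 1000)·(-4.4/1000 + 1) − 1000 = -25.40 permil

-25.4 permil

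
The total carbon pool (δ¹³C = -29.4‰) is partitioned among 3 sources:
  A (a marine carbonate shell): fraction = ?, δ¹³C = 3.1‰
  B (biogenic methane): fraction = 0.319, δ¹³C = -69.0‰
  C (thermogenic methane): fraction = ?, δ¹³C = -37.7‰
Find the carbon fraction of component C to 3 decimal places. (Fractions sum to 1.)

Let f_C and f_A be the unknown fractions; fractions sum to 1 so f_C + f_A = 0.681.
Mass balance: Σ fᵢ·δᵢ = δ_bulk ⇒ f_C·(-37.7) + f_A·(3.1) = -29.4 − (-22.011) = -7.389
Substitute f_A = 0.681 − f_C:
f_C·(-37.7 − 3.1) = -7.389 − 0.681×(3.1) = -9.500
f_C = -9.500 / -40.8 = 0.2328

0.233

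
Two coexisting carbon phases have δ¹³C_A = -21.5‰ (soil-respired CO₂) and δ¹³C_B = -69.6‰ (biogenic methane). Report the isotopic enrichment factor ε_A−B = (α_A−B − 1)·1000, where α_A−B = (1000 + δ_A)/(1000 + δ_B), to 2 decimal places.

α_A−B = (1000 + -21.5) / (1000 + -69.6) = 978.5 / 930.4 = 1.051698
ε_A−B = (1.051698 − 1) × 1000 = 51.698‰
(The approximation ε ≈ δ_A − δ_B would give 48.1‰.)

51.70‰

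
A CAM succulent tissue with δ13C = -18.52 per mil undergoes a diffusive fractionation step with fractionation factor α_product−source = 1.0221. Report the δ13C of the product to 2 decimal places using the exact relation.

δ_product = (δ_source + 1000)·α − 1000
δ_product = (-18.52 + 1000) × 1.0221 − 1000
δ_product = 1003.171 − 1000 = 3.171 per mil

3.17 per mil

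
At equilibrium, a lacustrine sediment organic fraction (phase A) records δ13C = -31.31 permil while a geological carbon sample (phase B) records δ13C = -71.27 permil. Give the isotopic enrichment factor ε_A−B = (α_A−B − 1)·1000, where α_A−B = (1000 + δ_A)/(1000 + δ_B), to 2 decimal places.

43.03 permil

α_A−B = (1000 + -31.31) / (1000 + -71.27) = 968.69 / 928.73 = 1.043026
ε_A−B = (1.043026 − 1) × 1000 = 43.026 permil
(The approximation ε ≈ δ_A − δ_B would give 39.96 permil.)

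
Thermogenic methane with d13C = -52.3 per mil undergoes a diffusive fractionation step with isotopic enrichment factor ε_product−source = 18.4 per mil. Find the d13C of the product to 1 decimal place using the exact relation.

To first order, δ_product ≈ δ_source + ε = -33.9 per mil.
Exactly, δ_product = (δ_source + 1000)·(ε/1000 + 1) − 1000.
δ_product = (-52.3 + 1000) × (18.4/1000 + 1) − 1000
δ_product = -34.86 per mil

-34.9 per mil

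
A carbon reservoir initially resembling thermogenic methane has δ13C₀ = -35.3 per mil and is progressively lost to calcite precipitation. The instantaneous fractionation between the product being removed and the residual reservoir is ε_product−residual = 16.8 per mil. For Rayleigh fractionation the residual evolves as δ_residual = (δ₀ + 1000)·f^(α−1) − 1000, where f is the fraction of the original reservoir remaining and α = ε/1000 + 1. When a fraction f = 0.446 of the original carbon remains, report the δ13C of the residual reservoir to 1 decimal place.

-48.3 per mil

Rayleigh residual: δ_res = (δ₀ + 1000)·f^(α−1) − 1000
α = ε/1000 + 1 = 1.01680, so α − 1 = 0.01680
f^(α−1) = 0.446^(0.01680) = 0.986527
δ_res = (-35.3 + 1000) × 0.986527 − 1000 = 951.702 − 1000 = -48.30 per mil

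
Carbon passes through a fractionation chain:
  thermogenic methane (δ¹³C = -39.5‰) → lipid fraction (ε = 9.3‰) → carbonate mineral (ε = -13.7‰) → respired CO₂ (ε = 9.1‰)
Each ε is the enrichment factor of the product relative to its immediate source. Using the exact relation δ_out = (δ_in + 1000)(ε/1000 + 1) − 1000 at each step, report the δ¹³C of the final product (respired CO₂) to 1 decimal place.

step 1: δ = (-39.50 + 1000)·(9.3/1000 + 1) − 1000 = -30.57‰
step 2: δ = (-30.57 + 1000)·(-13.7/1000 + 1) − 1000 = -43.85‰
step 3: δ = (-43.85 + 1000)·(9.1/1000 + 1) − 1000 = -35.15‰

-35.1‰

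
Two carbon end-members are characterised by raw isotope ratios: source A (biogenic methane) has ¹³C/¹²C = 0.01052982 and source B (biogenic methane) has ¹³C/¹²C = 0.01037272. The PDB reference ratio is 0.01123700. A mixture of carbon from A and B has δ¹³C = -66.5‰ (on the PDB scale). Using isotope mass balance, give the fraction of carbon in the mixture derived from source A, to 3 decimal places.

0.745

δ_A = (0.01052982/0.01123700 − 1)×1000 = (0.937067 − 1)×1000 = -62.933‰
δ_B = (0.01037272/0.01123700 − 1)×1000 = (0.923086 − 1)×1000 = -76.914‰
f_A = (δ_mix − δ_B)/(δ_A − δ_B) = (-66.5 − (-76.914))/(-62.933 − (-76.914))
f_A = 10.414 / 13.981 = 0.7449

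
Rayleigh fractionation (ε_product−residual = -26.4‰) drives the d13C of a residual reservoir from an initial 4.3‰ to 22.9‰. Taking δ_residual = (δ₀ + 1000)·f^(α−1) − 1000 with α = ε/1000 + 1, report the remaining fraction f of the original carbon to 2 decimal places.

0.50

α − 1 = ε/1000 = -0.0264
(δ_res + 1000)/(δ₀ + 1000) = (22.9 + 1000)/(4.3 + 1000) = 1022.9/1004.3 = 1.018520
f = 1.018520^(1/-0.0264) = exp(ln(1.018520)/-0.0264) = exp(0.01835/-0.0264)
f = exp(-0.6951) = 0.4990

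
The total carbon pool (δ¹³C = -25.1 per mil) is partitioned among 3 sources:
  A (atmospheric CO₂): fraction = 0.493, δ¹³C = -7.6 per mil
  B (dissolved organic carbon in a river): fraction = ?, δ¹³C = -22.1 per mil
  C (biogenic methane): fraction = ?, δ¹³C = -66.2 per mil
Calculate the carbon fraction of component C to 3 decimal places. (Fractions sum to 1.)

0.230

Let f_C and f_B be the unknown fractions; fractions sum to 1 so f_C + f_B = 0.507.
Mass balance: Σ fᵢ·δᵢ = δ_bulk ⇒ f_C·(-66.2) + f_B·(-22.1) = -25.1 − (-3.747) = -21.353
Substitute f_B = 0.507 − f_C:
f_C·(-66.2 − -22.1) = -21.353 − 0.507×(-22.1) = -10.149
f_C = -10.149 / -44.1 = 0.2301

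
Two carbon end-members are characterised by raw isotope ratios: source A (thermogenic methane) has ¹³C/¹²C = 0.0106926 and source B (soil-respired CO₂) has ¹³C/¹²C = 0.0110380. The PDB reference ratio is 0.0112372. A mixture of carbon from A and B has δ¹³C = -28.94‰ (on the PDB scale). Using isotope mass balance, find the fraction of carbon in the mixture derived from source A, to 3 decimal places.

δ_A = (0.0106926/0.0112372 − 1)×1000 = (0.951536 − 1)×1000 = -48.464‰
δ_B = (0.0110380/0.0112372 − 1)×1000 = (0.982273 − 1)×1000 = -17.727‰
f_A = (δ_mix − δ_B)/(δ_A − δ_B) = (-28.94 − (-17.727))/(-48.464 − (-17.727))
f_A = -11.213 / -30.737 = 0.3648

0.365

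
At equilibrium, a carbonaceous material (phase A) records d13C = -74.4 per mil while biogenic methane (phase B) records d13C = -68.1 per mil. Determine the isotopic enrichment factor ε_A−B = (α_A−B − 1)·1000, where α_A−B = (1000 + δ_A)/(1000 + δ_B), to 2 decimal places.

-6.76 per mil

α_A−B = (1000 + -74.4) / (1000 + -68.1) = 925.6 / 931.9 = 0.993240
ε_A−B = (0.993240 − 1) × 1000 = -6.760 per mil
(The approximation ε ≈ δ_A − δ_B would give -6.3 per mil.)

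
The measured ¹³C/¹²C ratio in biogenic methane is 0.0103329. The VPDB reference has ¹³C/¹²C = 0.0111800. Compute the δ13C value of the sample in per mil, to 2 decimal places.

δ13C = (R_sample / R_standard − 1) × 1000
R_sample / R_standard = 0.0103329 / 0.0111800 = 0.924231
δ13C = (0.924231 − 1) × 1000 = -75.769 per mil

-75.77 per mil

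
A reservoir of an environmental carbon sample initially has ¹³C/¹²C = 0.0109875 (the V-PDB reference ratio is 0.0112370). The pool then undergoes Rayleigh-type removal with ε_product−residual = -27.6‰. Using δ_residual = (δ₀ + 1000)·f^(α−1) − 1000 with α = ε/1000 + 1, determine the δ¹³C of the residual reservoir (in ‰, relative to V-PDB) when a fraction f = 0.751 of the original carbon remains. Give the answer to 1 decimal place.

δ₀ = (0.0109875/0.0112370 − 1)×1000 = (0.977797 − 1)×1000 = -22.203‰
α − 1 = ε/1000 = -0.0276
f^(α−1) = 0.751^(-0.0276) = 1.007935
δ_res = (-22.203 + 1000) × 1.007935 − 1000 = 985.555 − 1000 = -14.45‰

-14.4‰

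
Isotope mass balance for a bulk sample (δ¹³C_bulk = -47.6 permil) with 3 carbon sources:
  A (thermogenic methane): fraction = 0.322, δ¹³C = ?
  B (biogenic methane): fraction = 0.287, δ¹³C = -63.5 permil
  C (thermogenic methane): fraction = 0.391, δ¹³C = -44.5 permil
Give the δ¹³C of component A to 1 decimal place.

Isotope mass balance: δ_bulk = Σ fᵢ·δᵢ.
-47.6 = 0.322×δ_A + 0.287×(-63.5) + 0.391×(-44.5)
0.322·δ_A = -47.6 − (-35.624) = -11.976
δ_A = -11.976 / 0.322 = -37.19 permil

-37.2 permil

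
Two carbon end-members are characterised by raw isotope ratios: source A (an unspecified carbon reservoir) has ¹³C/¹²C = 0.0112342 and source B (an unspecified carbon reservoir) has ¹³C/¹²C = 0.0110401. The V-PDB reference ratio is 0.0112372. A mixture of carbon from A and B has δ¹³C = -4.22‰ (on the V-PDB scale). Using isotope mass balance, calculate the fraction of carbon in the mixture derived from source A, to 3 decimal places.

δ_A = (0.0112342/0.0112372 − 1)×1000 = (0.999733 − 1)×1000 = -0.267‰
δ_B = (0.0110401/0.0112372 − 1)×1000 = (0.982460 − 1)×1000 = -17.540‰
f_A = (δ_mix − δ_B)/(δ_A − δ_B) = (-4.22 − (-17.540))/(-0.267 − (-17.540))
f_A = 13.320 / 17.273 = 0.7711

0.771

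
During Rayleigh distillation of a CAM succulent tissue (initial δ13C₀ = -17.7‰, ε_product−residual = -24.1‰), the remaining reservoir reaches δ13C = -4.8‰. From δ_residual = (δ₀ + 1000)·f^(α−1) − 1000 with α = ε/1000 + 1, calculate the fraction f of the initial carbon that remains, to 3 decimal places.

0.582

α − 1 = ε/1000 = -0.0241
(δ_res + 1000)/(δ₀ + 1000) = (-4.8 + 1000)/(-17.7 + 1000) = 995.2/982.3 = 1.013132
f = 1.013132^(1/-0.0241) = exp(ln(1.013132)/-0.0241) = exp(0.01305/-0.0241)
f = exp(-0.5414) = 0.5820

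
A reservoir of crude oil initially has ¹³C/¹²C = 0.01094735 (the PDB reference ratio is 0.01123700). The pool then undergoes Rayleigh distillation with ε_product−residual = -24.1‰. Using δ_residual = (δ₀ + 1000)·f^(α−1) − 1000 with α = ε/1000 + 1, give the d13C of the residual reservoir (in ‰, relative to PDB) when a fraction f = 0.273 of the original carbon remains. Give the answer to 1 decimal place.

δ₀ = (0.01094735/0.01123700 − 1)×1000 = (0.974224 − 1)×1000 = -25.776‰
α − 1 = ε/1000 = -0.0241
f^(α−1) = 0.273^(-0.0241) = 1.031783
δ_res = (-25.776 + 1000) × 1.031783 − 1000 = 1005.188 − 1000 = 5.19‰

5.2‰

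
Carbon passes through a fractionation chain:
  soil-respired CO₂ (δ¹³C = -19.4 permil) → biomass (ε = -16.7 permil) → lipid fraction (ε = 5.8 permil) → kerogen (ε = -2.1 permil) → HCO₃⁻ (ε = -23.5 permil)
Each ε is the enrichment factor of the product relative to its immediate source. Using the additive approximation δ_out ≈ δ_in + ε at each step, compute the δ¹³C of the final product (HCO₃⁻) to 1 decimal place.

-55.9 permil

step 1: δ ≈ -19.4 + (-16.7) = -36.1 permil
step 2: δ ≈ -36.1 + (5.8) = -30.3 permil
step 3: δ ≈ -30.3 + (-2.1) = -32.4 permil
step 4: δ ≈ -32.4 + (-23.5) = -55.9 permil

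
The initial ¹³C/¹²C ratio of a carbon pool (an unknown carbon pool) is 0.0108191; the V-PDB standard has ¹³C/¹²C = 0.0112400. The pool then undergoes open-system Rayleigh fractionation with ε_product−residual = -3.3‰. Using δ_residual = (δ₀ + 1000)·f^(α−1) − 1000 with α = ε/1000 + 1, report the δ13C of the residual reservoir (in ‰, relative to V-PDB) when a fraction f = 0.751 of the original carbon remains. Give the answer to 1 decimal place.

δ₀ = (0.0108191/0.0112400 − 1)×1000 = (0.962553 − 1)×1000 = -37.447‰
α − 1 = ε/1000 = -0.0033
f^(α−1) = 0.751^(-0.0033) = 1.000945
δ_res = (-37.447 + 1000) × 1.000945 − 1000 = 963.463 − 1000 = -36.54‰

-36.5‰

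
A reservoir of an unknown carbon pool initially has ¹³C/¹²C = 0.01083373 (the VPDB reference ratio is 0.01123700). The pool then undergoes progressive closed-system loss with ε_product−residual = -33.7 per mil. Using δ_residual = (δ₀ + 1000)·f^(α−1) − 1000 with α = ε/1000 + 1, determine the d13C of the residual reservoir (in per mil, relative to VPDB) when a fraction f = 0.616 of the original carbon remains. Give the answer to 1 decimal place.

δ₀ = (0.01083373/0.01123700 − 1)×1000 = (0.964112 − 1)×1000 = -35.888 per mil
α − 1 = ε/1000 = -0.0337
f^(α−1) = 0.616^(-0.0337) = 1.016462
δ_res = (-35.888 + 1000) × 1.016462 − 1000 = 979.983 − 1000 = -20.02 per mil

-20.0 per mil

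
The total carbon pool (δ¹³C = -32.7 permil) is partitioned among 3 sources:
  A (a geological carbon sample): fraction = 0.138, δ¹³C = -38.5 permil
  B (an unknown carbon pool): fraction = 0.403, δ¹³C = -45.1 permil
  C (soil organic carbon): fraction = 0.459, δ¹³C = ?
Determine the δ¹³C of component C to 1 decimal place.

-20.1 permil

Isotope mass balance: δ_bulk = Σ fᵢ·δᵢ.
-32.7 = 0.138×(-38.5) + 0.403×(-45.1) + 0.459×δ_C
0.459·δ_C = -32.7 − (-23.488) = -9.212
δ_C = -9.212 / 0.459 = -20.07 permil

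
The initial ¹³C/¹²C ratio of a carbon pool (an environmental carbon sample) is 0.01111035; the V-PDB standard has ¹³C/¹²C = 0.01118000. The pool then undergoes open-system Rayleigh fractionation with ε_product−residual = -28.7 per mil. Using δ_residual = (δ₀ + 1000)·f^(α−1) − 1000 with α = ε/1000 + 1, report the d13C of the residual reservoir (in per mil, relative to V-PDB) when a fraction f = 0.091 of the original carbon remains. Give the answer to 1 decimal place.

64.5 per mil

δ₀ = (0.01111035/0.01118000 − 1)×1000 = (0.993770 − 1)×1000 = -6.230 per mil
α − 1 = ε/1000 = -0.0287
f^(α−1) = 0.091^(-0.0287) = 1.071212
δ_res = (-6.230 + 1000) × 1.071212 − 1000 = 1064.539 − 1000 = 64.54 per mil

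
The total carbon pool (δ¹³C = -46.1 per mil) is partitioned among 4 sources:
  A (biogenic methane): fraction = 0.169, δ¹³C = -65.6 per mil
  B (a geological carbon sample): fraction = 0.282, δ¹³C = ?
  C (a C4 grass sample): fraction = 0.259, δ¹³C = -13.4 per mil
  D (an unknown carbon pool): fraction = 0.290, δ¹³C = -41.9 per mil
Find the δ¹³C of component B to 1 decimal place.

Isotope mass balance: δ_bulk = Σ fᵢ·δᵢ.
-46.1 = 0.169×(-65.6) + 0.282×δ_B + 0.259×(-13.4) + 0.290×(-41.9)
0.282·δ_B = -46.1 − (-26.708) = -19.392
δ_B = -19.392 / 0.282 = -68.77 per mil

-68.8 per mil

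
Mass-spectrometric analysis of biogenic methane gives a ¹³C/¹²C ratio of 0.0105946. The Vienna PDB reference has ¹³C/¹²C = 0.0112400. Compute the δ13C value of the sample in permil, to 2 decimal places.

δ13C = (R_sample / R_standard − 1) × 1000
R_sample / R_standard = 0.0105946 / 0.0112400 = 0.942580
δ13C = (0.942580 − 1) × 1000 = -57.420 permil

-57.42 permil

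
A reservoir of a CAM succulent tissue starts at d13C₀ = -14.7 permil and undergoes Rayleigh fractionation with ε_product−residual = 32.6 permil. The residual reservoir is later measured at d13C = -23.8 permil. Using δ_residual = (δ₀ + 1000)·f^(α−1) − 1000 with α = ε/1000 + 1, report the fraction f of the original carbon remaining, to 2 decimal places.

α − 1 = ε/1000 = 0.0326
(δ_res + 1000)/(δ₀ + 1000) = (-23.8 + 1000)/(-14.7 + 1000) = 976.2/985.3 = 0.990764
f = 0.990764^(1/0.0326) = exp(ln(0.990764)/0.0326) = exp(-0.00928/0.0326)
f = exp(-0.2846) = 0.7523

0.75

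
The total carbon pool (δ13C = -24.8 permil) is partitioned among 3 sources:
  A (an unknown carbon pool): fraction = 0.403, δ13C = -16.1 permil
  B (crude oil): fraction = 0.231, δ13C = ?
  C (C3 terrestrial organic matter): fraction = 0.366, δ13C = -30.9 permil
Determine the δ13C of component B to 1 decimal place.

Isotope mass balance: δ_bulk = Σ fᵢ·δᵢ.
-24.8 = 0.403×(-16.1) + 0.231×δ_B + 0.366×(-30.9)
0.231·δ_B = -24.8 − (-17.798) = -7.002
δ_B = -7.002 / 0.231 = -30.31 permil

-30.3 permil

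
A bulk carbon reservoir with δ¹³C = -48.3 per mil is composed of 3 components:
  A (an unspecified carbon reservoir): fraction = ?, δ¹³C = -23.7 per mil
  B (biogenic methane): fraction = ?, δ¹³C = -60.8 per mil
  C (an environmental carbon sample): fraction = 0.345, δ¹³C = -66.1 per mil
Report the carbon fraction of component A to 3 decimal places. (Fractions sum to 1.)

Let f_A and f_B be the unknown fractions; fractions sum to 1 so f_A + f_B = 0.655.
Mass balance: Σ fᵢ·δᵢ = δ_bulk ⇒ f_A·(-23.7) + f_B·(-60.8) = -48.3 − (-22.804) = -25.495
Substitute f_B = 0.655 − f_A:
f_A·(-23.7 − -60.8) = -25.495 − 0.655×(-60.8) = 14.328
f_A = 14.328 / 37.1 = 0.3862

0.386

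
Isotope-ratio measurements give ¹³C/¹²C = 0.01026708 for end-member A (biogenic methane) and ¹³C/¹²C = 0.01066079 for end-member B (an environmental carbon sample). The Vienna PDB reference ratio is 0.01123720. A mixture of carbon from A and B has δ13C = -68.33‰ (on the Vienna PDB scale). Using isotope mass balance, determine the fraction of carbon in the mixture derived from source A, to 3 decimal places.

0.486

δ_A = (0.01026708/0.01123720 − 1)×1000 = (0.913669 − 1)×1000 = -86.331‰
δ_B = (0.01066079/0.01123720 − 1)×1000 = (0.948705 − 1)×1000 = -51.295‰
f_A = (δ_mix − δ_B)/(δ_A − δ_B) = (-68.33 − (-51.295))/(-86.331 − (-51.295))
f_A = -17.035 / -35.036 = 0.4862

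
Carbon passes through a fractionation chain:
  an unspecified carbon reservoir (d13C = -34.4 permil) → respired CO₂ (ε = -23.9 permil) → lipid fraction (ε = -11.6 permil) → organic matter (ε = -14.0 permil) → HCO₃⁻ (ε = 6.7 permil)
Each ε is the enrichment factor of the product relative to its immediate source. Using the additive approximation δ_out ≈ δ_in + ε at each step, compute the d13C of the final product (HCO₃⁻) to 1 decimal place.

step 1: δ ≈ -34.4 + (-23.9) = -58.3 permil
step 2: δ ≈ -58.3 + (-11.6) = -69.9 permil
step 3: δ ≈ -69.9 + (-14.0) = -83.9 permil
step 4: δ ≈ -83.9 + (6.7) = -77.2 permil

-77.2 permil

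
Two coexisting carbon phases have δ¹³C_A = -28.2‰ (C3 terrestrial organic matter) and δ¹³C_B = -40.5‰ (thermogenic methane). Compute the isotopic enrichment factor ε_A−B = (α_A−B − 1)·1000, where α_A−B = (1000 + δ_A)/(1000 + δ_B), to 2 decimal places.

α_A−B = (1000 + -28.2) / (1000 + -40.5) = 971.8 / 959.5 = 1.012819
ε_A−B = (1.012819 − 1) × 1000 = 12.819‰
(The approximation ε ≈ δ_A − δ_B would give 12.3‰.)

12.82‰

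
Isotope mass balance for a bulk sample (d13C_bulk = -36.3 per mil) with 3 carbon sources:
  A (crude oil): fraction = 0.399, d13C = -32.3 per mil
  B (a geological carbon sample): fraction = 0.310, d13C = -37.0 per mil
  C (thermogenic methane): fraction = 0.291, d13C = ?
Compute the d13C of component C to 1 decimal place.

-41.0 per mil

Isotope mass balance: δ_bulk = Σ fᵢ·δᵢ.
-36.3 = 0.399×(-32.3) + 0.310×(-37.0) + 0.291×δ_C
0.291·δ_C = -36.3 − (-24.358) = -11.942
δ_C = -11.942 / 0.291 = -41.04 per mil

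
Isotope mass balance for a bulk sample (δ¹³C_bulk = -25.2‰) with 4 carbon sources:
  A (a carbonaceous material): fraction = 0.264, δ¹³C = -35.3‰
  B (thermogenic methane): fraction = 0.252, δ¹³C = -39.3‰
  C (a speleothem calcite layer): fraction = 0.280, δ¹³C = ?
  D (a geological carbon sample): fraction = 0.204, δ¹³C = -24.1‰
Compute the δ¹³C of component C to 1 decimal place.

Isotope mass balance: δ_bulk = Σ fᵢ·δᵢ.
-25.2 = 0.264×(-35.3) + 0.252×(-39.3) + 0.280×δ_C + 0.204×(-24.1)
0.280·δ_C = -25.2 − (-24.139) = -1.061
δ_C = -1.061 / 0.280 = -3.79‰

-3.8‰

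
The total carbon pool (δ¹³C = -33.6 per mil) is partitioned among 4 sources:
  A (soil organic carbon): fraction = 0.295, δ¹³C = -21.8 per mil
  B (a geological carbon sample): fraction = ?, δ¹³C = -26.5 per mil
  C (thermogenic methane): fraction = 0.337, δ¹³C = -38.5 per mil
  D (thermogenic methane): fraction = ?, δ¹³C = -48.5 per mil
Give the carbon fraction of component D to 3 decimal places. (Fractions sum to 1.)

Let f_D and f_B be the unknown fractions; fractions sum to 1 so f_D + f_B = 0.368.
Mass balance: Σ fᵢ·δᵢ = δ_bulk ⇒ f_D·(-48.5) + f_B·(-26.5) = -33.6 − (-19.405) = -14.195
Substitute f_B = 0.368 − f_D:
f_D·(-48.5 − -26.5) = -14.195 − 0.368×(-26.5) = -4.443
f_D = -4.443 / -22.0 = 0.2019

0.202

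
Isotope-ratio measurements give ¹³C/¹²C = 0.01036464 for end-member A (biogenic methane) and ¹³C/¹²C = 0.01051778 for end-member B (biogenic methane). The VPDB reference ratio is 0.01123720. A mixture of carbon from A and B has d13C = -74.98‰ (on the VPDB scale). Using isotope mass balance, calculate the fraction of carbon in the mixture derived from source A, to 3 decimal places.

δ_A = (0.01036464/0.01123720 − 1)×1000 = (0.922351 − 1)×1000 = -77.649‰
δ_B = (0.01051778/0.01123720 − 1)×1000 = (0.935979 − 1)×1000 = -64.021‰
f_A = (δ_mix − δ_B)/(δ_A − δ_B) = (-74.98 − (-64.021))/(-77.649 − (-64.021))
f_A = -10.959 / -13.628 = 0.8041

0.804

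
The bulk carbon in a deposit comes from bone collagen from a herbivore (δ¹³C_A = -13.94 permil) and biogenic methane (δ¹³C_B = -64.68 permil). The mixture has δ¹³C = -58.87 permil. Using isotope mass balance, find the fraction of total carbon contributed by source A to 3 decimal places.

δ_mix = f_A·δ_A + (1 − f_A)·δ_B  ⇒  f_A = (δ_mix − δ_B)/(δ_A − δ_B)
f_A = (-58.87 − (-64.68)) / (-13.94 − (-64.68))
f_A = 5.81 / 50.74 = 0.1145

0.115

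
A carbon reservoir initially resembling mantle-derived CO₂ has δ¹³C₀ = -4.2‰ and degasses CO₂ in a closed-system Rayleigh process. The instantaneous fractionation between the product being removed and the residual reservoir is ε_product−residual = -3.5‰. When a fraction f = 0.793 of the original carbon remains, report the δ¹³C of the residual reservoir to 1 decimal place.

-3.4‰

Rayleigh residual: δ_res = (δ₀ + 1000)·f^(α−1) − 1000
α = ε/1000 + 1 = 0.99650, so α − 1 = -0.00350
f^(α−1) = 0.793^(-0.00350) = 1.000812
δ_res = (-4.2 + 1000) × 1.000812 − 1000 = 996.609 − 1000 = -3.39‰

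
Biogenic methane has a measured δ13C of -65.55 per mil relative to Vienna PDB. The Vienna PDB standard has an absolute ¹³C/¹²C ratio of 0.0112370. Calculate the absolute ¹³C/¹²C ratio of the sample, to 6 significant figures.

0.0105004

R_sample = R_standard × (δ13C/1000 + 1)
R_sample = 0.0112370 × (-65.55/1000 + 1) = 0.0112370 × 0.934450
R_sample = 0.0105004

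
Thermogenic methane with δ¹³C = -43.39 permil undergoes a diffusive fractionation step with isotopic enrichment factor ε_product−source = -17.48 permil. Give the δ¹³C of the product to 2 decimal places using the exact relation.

-60.11 permil

Exactly, δ_product = (δ_source + 1000)·(ε/1000 + 1) − 1000.
δ_product = (-43.39 + 1000) × (-17.48/1000 + 1) − 1000
δ_product = -60.112 permil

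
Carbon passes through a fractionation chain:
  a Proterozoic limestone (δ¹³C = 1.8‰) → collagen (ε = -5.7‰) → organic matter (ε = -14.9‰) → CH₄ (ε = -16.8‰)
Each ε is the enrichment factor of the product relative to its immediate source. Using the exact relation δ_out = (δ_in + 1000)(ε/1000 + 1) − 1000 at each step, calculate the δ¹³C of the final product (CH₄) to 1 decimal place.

-35.2‰

step 1: δ = (1.80 + 1000)·(-5.7/1000 + 1) − 1000 = -3.91‰
step 2: δ = (-3.91 + 1000)·(-14.9/1000 + 1) − 1000 = -18.75‰
step 3: δ = (-18.75 + 1000)·(-16.8/1000 + 1) − 1000 = -35.24‰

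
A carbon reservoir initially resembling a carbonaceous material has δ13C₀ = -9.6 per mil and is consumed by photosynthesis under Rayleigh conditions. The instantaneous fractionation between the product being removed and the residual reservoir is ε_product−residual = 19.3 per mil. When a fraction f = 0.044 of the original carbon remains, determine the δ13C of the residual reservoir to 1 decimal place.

-67.5 per mil

Rayleigh residual: δ_res = (δ₀ + 1000)·f^(α−1) − 1000
α = ε/1000 + 1 = 1.01930, so α − 1 = 0.01930
f^(α−1) = 0.044^(0.01930) = 0.941496
δ_res = (-9.6 + 1000) × 0.941496 − 1000 = 932.458 − 1000 = -67.54 per mil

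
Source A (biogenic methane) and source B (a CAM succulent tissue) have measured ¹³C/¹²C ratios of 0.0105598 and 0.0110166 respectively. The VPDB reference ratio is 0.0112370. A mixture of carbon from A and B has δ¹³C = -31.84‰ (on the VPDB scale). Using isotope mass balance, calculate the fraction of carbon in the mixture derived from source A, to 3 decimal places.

δ_A = (0.0105598/0.0112370 − 1)×1000 = (0.939735 − 1)×1000 = -60.265‰
δ_B = (0.0110166/0.0112370 − 1)×1000 = (0.980386 − 1)×1000 = -19.614‰
f_A = (δ_mix − δ_B)/(δ_A − δ_B) = (-31.84 − (-19.614))/(-60.265 − (-19.614))
f_A = -12.226 / -40.651 = 0.3008

0.301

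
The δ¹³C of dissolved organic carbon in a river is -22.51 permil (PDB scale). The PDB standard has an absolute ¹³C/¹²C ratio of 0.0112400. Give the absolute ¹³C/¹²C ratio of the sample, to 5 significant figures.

R_sample = R_standard × (δ¹³C/1000 + 1)
R_sample = 0.0112400 × (-22.51/1000 + 1) = 0.0112400 × 0.977490
R_sample = 0.0109870

0.010987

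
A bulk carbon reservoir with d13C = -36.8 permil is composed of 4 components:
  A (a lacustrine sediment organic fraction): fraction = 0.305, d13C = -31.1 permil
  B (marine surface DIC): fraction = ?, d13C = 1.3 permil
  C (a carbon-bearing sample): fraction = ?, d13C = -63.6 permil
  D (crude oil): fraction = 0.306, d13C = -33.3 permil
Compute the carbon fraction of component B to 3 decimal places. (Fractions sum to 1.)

0.117

Let f_B and f_C be the unknown fractions; fractions sum to 1 so f_B + f_C = 0.389.
Mass balance: Σ fᵢ·δᵢ = δ_bulk ⇒ f_B·(1.3) + f_C·(-63.6) = -36.8 − (-19.675) = -17.125
Substitute f_C = 0.389 − f_B:
f_B·(1.3 − -63.6) = -17.125 − 0.389×(-63.6) = 7.616
f_B = 7.616 / 64.9 = 0.1173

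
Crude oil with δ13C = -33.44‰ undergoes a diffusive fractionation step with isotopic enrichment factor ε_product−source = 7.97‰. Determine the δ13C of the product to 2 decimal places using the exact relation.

-25.74‰

To first order, δ_product ≈ δ_source + ε = -25.47‰.
Exactly, δ_product = (δ_source + 1000)·(ε/1000 + 1) − 1000.
δ_product = (-33.44 + 1000) × (7.97/1000 + 1) − 1000
δ_product = -25.737‰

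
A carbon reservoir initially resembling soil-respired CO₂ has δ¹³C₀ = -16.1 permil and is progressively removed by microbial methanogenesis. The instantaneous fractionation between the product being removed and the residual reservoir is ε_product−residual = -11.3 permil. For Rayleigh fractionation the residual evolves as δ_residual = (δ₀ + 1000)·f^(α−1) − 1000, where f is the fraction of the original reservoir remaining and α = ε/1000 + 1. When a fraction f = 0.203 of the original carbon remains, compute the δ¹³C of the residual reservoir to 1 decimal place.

1.8 permil

Rayleigh residual: δ_res = (δ₀ + 1000)·f^(α−1) − 1000
α = ε/1000 + 1 = 0.98870, so α − 1 = -0.01130
f^(α−1) = 0.203^(-0.01130) = 1.018182
δ_res = (-16.1 + 1000) × 1.018182 − 1000 = 1001.789 − 1000 = 1.79 permil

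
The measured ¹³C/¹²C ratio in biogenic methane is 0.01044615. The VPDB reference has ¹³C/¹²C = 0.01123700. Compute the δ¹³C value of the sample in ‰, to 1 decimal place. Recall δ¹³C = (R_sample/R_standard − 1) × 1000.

δ¹³C = (R_sample / R_standard − 1) × 1000
R_sample / R_standard = 0.01044615 / 0.01123700 = 0.929621
δ¹³C = (0.929621 − 1) × 1000 = -70.38‰

-70.4‰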